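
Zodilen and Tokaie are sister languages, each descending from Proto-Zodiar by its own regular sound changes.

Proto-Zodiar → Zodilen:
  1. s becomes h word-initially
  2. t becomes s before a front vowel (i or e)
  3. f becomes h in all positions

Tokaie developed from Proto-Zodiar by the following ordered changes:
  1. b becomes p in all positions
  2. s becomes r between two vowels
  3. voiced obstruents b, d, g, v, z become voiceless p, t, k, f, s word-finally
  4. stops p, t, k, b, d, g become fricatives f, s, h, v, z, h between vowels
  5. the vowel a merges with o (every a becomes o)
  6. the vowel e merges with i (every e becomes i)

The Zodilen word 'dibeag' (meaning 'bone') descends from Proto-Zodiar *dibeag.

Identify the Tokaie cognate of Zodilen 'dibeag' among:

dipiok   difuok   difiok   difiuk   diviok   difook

Tokaie: start from *dibeag.
  rule 1 (unconditioned shift): dibeag → dipeag
  rule 2: no change — dipeag
  rule 3 (final devoicing): dipeag → dipeak
  rule 4 (intervocalic lenition): dipeak → difeak
  rule 5 (vowel merger): difeak → difeok
  rule 6 (vowel merger): difeok → difiok
  ⇒ Tokaie difiok
Among the options, 'difiok' alone shows every Tokaie change applied in order.

difiok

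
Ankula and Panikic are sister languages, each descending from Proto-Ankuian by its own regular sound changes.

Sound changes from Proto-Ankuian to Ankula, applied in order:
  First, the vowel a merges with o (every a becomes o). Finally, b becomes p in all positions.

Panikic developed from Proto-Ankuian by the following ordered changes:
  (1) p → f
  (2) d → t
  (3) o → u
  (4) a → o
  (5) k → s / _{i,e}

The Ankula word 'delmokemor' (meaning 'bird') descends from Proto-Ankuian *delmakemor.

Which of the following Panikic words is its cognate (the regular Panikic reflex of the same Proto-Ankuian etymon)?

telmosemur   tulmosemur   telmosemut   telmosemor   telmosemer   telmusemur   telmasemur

telmosemur

Panikic: *delmakemor > telmakemor > telmakemur > telmokemur > telmosemur  (by unconditioned shift, vowel merger, vowel merger, palatalisation)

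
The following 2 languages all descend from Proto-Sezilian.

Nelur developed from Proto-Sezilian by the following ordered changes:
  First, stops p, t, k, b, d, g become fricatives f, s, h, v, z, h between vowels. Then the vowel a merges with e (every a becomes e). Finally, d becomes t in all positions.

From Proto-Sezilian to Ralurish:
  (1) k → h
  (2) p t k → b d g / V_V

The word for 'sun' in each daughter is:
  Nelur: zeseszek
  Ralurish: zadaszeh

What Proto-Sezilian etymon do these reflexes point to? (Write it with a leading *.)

*zataszek

Position 3: Nelur has s, Ralurish has d. Taking the neighbouring segments as reconstructed: Nelur s could go back to *t or *s; Ralurish d could go back to *t or *d — the one source consistent with every daughter is *t.
Position 8: Nelur has k, Ralurish has h. Nelur preserves k here (none of its changes turn any other segment into k), so the proto-segment is *k.
Verify the candidate proto-form against each daughter:
Nelur: *zataszek > zasaszek > zeseszek  (by intervocalic lenition, vowel merger)
Ralurish: *zataszek
  zataszek → zataszeh   [unconditioned shift]
  zataszeh → zadaszeh   [intervocalic voicing]
  giving Ralurish zadaszeh.
*zataszek is the unique common source.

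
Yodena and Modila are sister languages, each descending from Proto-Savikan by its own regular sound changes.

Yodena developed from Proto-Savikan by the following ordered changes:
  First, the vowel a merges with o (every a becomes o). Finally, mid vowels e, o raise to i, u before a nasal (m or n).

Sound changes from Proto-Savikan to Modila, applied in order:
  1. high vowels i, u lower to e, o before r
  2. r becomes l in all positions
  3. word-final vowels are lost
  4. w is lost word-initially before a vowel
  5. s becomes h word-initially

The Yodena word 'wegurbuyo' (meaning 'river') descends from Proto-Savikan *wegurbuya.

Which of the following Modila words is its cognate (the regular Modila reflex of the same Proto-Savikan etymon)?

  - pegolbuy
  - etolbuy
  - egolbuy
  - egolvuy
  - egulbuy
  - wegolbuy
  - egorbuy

egolbuy

Modila: *wegurbuya
  wegurbuya → wegorbuya   [pre-rhotic lowering]
  wegorbuya → wegolbuya   [unconditioned shift]
  wegolbuya → wegolbuy   [apocope]
  wegolbuy → egolbuy   [glide loss]
  egolbuy (rule 5 does not apply)
  giving Modila egolbuy.
Among the options, 'egolbuy' alone shows every Modila change applied in order.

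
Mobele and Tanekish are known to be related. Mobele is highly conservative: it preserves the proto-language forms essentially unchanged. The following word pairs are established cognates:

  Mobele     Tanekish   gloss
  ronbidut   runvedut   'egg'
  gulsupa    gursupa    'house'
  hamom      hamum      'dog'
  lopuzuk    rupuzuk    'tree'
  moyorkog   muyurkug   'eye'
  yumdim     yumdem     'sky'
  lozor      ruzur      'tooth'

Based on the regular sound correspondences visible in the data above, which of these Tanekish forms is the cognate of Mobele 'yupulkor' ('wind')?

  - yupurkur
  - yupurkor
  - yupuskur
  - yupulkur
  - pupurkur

yupurkur

gulsupa ~ gursupa — Mobele l corresponds to Tanekish r after a vowel, before a consonant other than r, m, n, p, b, f, v.
moyorkog ~ muyurkug, lozor ~ ruzur — Mobele o corresponds to Tanekish u after a consonant, before r.
Applying these to Mobele 'yupulkor':
  yupulkor → yupurkor   (l→r after a vowel, before a consonant other than r, m, n, p, b, f, v)
  yupurkor → yupurkur   (o→u after a consonant, before r)
So the Tanekish cognate is 'yupurkur'.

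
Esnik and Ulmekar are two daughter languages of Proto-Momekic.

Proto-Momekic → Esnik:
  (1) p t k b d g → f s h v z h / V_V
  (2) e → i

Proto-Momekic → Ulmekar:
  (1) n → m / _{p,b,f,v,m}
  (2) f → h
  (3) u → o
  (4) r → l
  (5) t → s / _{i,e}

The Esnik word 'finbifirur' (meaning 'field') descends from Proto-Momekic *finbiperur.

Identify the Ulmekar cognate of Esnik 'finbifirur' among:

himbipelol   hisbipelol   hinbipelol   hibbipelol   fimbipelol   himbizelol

himbipelol

Ulmekar: *finbiperur
  finbiperur → fimbiperur   [nasal place assimilation]
  fimbiperur → himbiperur   [unconditioned shift]
  himbiperur → himbiperor   [vowel merger]
  himbiperor → himbipelol   [unconditioned shift]
  himbipelol (rule 5 does not apply)
  giving Ulmekar himbipelol.
The other candidates each miss or misapply at least one Ulmekar change.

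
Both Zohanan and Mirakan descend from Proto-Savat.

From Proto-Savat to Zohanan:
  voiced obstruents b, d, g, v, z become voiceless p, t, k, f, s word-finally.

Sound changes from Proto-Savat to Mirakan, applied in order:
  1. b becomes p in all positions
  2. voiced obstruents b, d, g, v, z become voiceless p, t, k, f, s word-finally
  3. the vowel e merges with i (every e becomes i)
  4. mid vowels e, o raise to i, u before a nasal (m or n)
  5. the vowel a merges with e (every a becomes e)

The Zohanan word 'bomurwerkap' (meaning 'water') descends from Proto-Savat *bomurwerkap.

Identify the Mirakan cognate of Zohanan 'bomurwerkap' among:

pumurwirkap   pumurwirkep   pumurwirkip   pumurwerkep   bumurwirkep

Mirakan: *bomurwerkap > pomurwerkap > pomurwirkap > pumurwirkap > pumurwirkep  (by unconditioned shift, vowel merger, pre-nasal raising, vowel merger)
The other candidates each miss or misapply at least one Mirakan change.

pumurwirkep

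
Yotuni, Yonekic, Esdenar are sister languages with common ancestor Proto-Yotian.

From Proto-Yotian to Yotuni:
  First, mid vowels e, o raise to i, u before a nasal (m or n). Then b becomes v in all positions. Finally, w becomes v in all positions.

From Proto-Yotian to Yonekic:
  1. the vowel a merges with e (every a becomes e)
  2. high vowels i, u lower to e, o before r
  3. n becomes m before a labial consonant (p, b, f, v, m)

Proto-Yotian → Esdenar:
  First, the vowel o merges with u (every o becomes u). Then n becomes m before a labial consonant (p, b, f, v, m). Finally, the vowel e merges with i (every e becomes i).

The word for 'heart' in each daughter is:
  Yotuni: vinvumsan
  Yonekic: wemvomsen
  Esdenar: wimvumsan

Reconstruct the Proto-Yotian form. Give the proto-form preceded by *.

Position 1: Yotuni has v, Yonekic has w, Esdenar has w. Yonekic preserves w here (none of its changes turn any other segment into w), so the proto-segment is *w.
Position 2: Yotuni has i, Yonekic has e, Esdenar has i. Taking the neighbouring segments as reconstructed: Yotuni i could go back to *e or *i; Yonekic e could go back to *a or *e; Esdenar i could go back to *e or *i — the one source consistent with every daughter is *e.
This points to *wenvomsan. Verify forward in each daughter:
Yotuni: start from *wenvomsan.
  rule 1 (pre-nasal raising): wenvomsan → winvumsan
  rule 2: no change — winvumsan
  rule 3 (unconditioned shift): winvumsan → vinvumsan
  ⇒ Yotuni vinvumsan
Yonekic: start from *wenvomsan.
  rule 1 (vowel merger): wenvomsan → wenvomsen
  rule 2: no change — wenvomsen
  rule 3 (nasal place assimilation): wenvomsen → wemvomsen
  ⇒ Yonekic wemvomsen
Esdenar: *wenvomsan > wenvumsan > wemvumsan > wimvumsan  (by vowel merger, nasal place assimilation, vowel merger)
No other proto-form is consistent with every reflex, so the reconstruction is *wenvomsan.

*wenvomsan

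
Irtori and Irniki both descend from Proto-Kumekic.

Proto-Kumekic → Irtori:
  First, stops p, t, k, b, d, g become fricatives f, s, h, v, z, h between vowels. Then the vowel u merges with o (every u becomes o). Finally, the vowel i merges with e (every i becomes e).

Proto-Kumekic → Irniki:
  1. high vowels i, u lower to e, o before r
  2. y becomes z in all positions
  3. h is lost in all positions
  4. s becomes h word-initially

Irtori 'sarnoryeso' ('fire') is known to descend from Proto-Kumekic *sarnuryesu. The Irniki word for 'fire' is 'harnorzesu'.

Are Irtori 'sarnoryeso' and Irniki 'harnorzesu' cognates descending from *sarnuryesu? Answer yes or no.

Derive the expected Irniki reflex of *sarnuryesu:
Irniki: *sarnuryesu > sarnoryesu > sarnorzesu > harnorzesu  (by pre-rhotic lowering, unconditioned shift, debuccalisation)
Irniki 'harnorzesu' matches the regular reflex exactly, so the pair is cognate.

yes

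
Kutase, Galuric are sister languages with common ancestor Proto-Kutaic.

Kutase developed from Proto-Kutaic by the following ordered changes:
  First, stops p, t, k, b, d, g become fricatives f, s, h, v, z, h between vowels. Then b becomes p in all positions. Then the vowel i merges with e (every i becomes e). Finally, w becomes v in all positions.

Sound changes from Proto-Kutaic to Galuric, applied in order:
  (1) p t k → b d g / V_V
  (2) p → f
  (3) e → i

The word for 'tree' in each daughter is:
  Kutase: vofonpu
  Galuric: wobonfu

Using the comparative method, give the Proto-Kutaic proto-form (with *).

Position 1: Kutase has v, Galuric has w. Galuric preserves w here (none of its changes turn any other segment into w), so the proto-segment is *w.
Position 6: Kutase has p, Galuric has f. Taking the neighbouring segments as reconstructed: Kutase p could go back to *p or *b; Galuric f could go back to *p or *f — the one source consistent with every daughter is *p.
Position 3: Kutase has f, Galuric has b. Taking the neighbouring segments as reconstructed: Kutase f could go back to *p or *f; Galuric b could go back to *p or *b — the one source consistent with every daughter is *p.
The remaining positions agree across the daughters. Check the candidate against every language:
Kutase: *woponpu > wofonpu > vofonpu  (by intervocalic lenition, unconditioned shift)
Galuric: *woponpu > wobonpu > wobonfu  (by intervocalic voicing, unconditioned shift)
*woponpu is the unique common source.

*woponpu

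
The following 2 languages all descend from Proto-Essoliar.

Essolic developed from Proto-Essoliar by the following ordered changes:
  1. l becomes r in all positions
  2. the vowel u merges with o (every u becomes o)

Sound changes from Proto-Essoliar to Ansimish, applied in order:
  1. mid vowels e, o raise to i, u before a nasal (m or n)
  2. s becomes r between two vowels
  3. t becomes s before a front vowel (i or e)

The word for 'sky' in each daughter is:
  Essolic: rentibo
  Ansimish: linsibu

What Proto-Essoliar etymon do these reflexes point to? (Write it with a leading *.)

Position 4: Essolic has t, Ansimish has s. Essolic preserves t here (none of its changes turn any other segment into t), so the proto-segment is *t.
Position 7: Essolic has o, Ansimish has u. Taking the neighbouring segments as reconstructed: Essolic o could go back to *o or *u; Ansimish u can only go back to *u — the one source consistent with every daughter is *u.
Position 2: Essolic has e, Ansimish has i. Essolic preserves e here (none of its changes turn any other segment into e), so the proto-segment is *e.
Continuing position by position gives *lentibu; check it forward:
Essolic: *lentibu
  lentibu → rentibu   [unconditioned shift]
  rentibu → rentibo   [vowel merger]
  giving Essolic rentibo.
Ansimish: *lentibu > lintibu > linsibu  (by pre-nasal raising, palatalisation)
No other proto-form is consistent with every reflex, so the reconstruction is *lentibu.

*lentibu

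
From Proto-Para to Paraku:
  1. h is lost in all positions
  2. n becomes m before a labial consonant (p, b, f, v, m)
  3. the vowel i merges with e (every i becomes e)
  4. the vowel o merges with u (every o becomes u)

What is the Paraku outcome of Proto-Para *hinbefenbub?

Paraku: *hinbefenbub > inbefenbub > imbefembub > embefembub  (by h-loss, nasal place assimilation, vowel merger)

embefembub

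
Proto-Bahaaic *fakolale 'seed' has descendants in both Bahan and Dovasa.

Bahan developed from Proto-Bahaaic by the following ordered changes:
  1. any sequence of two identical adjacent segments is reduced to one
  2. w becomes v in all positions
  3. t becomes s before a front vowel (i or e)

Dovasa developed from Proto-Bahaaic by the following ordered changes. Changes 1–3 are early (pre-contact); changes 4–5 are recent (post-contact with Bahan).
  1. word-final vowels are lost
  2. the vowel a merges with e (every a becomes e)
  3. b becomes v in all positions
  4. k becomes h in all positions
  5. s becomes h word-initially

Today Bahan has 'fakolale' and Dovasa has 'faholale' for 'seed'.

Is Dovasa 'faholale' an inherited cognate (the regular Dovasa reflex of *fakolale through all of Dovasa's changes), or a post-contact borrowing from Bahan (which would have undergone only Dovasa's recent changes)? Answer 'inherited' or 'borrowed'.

If inherited, *fakolale would pass through all of Dovasa's changes:
Dovasa: *fakolale > fakolal > fekolel > feholel  (by apocope, vowel merger, unconditioned shift)
If borrowed from Bahan 'fakolale' after the early changes, it would undergo only the recent ones:
  rule 4 (unconditioned shift): fakolale → faholale
  rule 5 (debuccalisation): no change (faholale)
  ⇒ as a loan: faholale
Dovasa 'faholale' matches the loan outcome 'faholale', not the inherited 'feholel' — it skipped the early Dovasa changes, so it was borrowed from Bahan.

borrowed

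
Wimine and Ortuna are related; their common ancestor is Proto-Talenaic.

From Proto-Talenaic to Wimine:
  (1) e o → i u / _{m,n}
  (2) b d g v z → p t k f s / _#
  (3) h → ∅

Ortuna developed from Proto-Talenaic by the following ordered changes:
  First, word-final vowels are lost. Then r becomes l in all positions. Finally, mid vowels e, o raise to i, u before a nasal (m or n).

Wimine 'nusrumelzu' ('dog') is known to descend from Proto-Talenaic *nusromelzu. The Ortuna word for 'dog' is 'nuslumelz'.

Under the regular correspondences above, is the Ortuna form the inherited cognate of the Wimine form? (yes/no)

yes

Derive the expected Ortuna reflex of *nusromelzu:
Ortuna: *nusromelzu
  nusromelzu → nusromelz   [apocope]
  nusromelz → nuslomelz   [unconditioned shift]
  nuslomelz → nuslumelz   [pre-nasal raising]
  giving Ortuna nuslumelz.
Ortuna 'nuslumelz' matches the regular reflex exactly, so the pair is cognate.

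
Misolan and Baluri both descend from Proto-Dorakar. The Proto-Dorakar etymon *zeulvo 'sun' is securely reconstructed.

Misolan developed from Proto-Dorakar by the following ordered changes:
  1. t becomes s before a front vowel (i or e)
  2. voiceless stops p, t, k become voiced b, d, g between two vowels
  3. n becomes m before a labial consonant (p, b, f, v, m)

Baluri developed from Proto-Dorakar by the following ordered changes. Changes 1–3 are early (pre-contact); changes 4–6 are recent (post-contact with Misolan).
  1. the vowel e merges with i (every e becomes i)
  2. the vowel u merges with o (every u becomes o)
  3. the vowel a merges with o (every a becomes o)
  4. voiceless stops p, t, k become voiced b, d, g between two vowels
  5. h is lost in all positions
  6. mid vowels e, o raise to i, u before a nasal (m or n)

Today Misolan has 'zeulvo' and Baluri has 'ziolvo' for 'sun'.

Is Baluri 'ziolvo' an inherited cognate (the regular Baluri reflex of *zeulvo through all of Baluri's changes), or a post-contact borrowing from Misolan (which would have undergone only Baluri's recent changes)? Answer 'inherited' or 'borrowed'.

inherited

If inherited, *zeulvo would pass through all of Baluri's changes:
Baluri: *zeulvo > ziulvo > ziolvo  (by vowel merger, vowel merger)
If borrowed from Misolan 'zeulvo' after the early changes, it would undergo only the recent ones:
  rule 4 (intervocalic voicing): no change (zeulvo)
  rule 5 (h-loss): no change (zeulvo)
  rule 6 (pre-nasal raising): no change (zeulvo)
  ⇒ as a loan: zeulvo
Baluri 'ziolvo' matches the inherited outcome exactly, so it is an inherited cognate, not a loan.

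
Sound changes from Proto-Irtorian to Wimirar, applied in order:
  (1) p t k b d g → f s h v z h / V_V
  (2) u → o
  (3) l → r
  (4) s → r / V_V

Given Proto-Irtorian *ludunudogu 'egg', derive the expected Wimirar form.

rozonozoho

Wimirar: *ludunudogu
  ludunudogu → luzunuzohu   [intervocalic lenition]
  luzunuzohu → lozonozoho   [vowel merger]
  lozonozoho → rozonozoho   [unconditioned shift]
  rozonozoho (rule 4 does not apply)
  giving Wimirar rozonozoho.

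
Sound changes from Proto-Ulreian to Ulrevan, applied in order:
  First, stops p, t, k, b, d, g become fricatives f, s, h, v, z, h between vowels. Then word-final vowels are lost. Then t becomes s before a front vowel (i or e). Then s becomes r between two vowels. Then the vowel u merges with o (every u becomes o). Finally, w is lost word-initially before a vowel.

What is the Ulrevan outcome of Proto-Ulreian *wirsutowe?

Ulrevan: *wirsutowe > wirsusowe > wirsusow > wirsurow > wirsorow > irsorow  (by intervocalic lenition, apocope, rhotacism, vowel merger, glide loss)

irsorow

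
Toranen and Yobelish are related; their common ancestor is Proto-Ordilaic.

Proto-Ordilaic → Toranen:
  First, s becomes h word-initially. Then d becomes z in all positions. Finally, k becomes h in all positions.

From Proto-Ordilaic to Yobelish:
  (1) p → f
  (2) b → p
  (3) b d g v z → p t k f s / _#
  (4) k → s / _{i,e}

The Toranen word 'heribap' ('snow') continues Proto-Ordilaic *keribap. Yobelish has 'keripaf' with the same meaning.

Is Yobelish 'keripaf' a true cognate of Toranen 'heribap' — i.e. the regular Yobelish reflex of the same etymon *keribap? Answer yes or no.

Derive the expected Yobelish reflex of *keribap:
Yobelish: *keribap > keribaf > keripaf > seripaf  (by unconditioned shift, unconditioned shift, palatalisation)
The regular Yobelish reflex would be 'seripaf', but the attested form is 'keripaf'. The correspondence is irregular, so they are not cognates (the Yobelish form has a different source).

no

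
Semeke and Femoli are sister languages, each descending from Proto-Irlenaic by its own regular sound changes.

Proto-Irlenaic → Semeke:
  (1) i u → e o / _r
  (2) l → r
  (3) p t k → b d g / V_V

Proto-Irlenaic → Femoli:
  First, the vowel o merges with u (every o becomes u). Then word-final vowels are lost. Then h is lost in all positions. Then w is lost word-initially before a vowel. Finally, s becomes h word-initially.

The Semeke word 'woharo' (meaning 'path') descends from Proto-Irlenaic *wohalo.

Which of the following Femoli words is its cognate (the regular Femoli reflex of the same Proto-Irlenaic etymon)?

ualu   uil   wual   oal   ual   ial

Femoli: *wohalo
  wohalo → wuhalu   [vowel merger]
  wuhalu → wuhal   [apocope]
  wuhal → wual   [h-loss]
  wual → ual   [glide loss]
  ual (rule 5 does not apply)
  giving Femoli ual.
Among the options, 'ual' alone shows every Femoli change applied in order.

ual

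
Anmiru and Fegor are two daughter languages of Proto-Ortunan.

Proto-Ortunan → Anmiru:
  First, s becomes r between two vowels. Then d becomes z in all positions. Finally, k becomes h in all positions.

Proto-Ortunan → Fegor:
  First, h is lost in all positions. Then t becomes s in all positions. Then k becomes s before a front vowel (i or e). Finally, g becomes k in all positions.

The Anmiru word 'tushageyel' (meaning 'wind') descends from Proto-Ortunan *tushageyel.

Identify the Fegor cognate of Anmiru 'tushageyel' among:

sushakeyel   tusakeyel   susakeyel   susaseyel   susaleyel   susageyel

susakeyel

Fegor: *tushageyel > tusageyel > susageyel > susakeyel  (by h-loss, unconditioned shift, unconditioned shift)
The other candidates each miss or misapply at least one Fegor change.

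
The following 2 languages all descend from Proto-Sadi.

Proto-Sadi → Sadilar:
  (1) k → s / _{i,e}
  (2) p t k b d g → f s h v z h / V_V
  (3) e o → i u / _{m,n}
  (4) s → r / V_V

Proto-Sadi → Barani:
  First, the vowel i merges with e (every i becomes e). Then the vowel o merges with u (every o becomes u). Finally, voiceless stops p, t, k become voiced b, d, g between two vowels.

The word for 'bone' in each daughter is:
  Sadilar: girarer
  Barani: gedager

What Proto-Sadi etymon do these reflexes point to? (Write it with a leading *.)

*gitaker

Position 5: Sadilar has r, Barani has g. Taking the neighbouring segments as reconstructed: Sadilar r could go back to *t or *k or *s or *r; Barani g could go back to *k or *g — the one source consistent with every daughter is *k.
Position 3: Sadilar has r, Barani has d. Taking the neighbouring segments as reconstructed: Sadilar r could go back to *t or *s or *r; Barani d could go back to *t or *d — the one source consistent with every daughter is *t.
This points to *gitaker. Verify forward in each daughter:
Sadilar: *gitaker
  gitaker → gitaser   [palatalisation]
  gitaser → gisaser   [intervocalic lenition]
  gisaser (rule 3 does not apply)
  gisaser → girarer   [rhotacism]
  giving Sadilar girarer.
Barani: start from *gitaker.
  rule 1 (vowel merger): gitaker → getaker
  rule 2: no change — getaker
  rule 3 (intervocalic voicing): getaker → gedager
  ⇒ Barani gedager
Only *gitaker yields all of Sadilar girarer, Barani gedager.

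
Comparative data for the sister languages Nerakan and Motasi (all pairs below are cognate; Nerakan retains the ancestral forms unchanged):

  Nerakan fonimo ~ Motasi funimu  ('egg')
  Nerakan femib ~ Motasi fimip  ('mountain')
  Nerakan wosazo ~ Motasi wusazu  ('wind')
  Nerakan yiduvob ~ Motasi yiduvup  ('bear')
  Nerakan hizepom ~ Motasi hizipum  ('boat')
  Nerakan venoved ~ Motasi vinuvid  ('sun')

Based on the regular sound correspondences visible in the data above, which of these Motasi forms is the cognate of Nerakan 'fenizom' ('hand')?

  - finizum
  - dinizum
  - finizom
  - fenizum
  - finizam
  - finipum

finizum

venoved ~ vinuvid — Nerakan e corresponds to Motasi i after a consonant, before a nasal.
hizepom ~ hizipum — Nerakan o corresponds to Motasi u after a consonant, before a nasal.
Applying these to Nerakan 'fenizom':
  fenizom → finizom   (e→i after a consonant, before a nasal)
  finizom → finizum   (o→u after a consonant, before a nasal)
So the Motasi cognate is 'finizum'.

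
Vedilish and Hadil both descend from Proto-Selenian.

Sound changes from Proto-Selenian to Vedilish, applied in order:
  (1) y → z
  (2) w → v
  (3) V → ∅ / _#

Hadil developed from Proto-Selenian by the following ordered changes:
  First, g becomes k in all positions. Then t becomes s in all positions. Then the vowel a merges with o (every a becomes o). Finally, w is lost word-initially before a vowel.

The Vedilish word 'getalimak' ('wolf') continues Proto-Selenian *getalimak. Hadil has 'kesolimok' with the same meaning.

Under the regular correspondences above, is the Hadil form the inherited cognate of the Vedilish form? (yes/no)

Derive the expected Hadil reflex of *getalimak:
Hadil: *getalimak > ketalimak > kesalimak > kesolimok  (by unconditioned shift, unconditioned shift, vowel merger)
Hadil 'kesolimok' matches the regular reflex exactly, so the pair is cognate.

yes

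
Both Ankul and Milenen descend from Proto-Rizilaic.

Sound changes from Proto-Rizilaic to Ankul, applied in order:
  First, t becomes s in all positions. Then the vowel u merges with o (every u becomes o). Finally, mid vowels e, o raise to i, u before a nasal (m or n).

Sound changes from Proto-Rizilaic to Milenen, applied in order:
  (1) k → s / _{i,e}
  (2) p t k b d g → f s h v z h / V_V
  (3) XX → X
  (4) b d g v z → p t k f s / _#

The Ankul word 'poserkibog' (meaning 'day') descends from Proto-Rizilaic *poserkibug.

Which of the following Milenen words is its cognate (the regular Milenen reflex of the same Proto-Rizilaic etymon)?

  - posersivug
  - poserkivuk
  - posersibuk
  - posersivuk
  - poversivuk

posersivuk

Milenen: start from *poserkibug.
  rule 1 (palatalisation): poserkibug → posersibug
  rule 2 (intervocalic lenition): posersibug → posersivug
  rule 3: no change — posersivug
  rule 4 (final devoicing): posersivug → posersivuk
  ⇒ Milenen posersivuk
Among the options, 'posersivuk' alone shows every Milenen change applied in order.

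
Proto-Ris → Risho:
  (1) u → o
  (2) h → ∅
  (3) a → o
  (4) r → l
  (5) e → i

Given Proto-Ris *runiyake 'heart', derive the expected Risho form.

loniyoki

Risho: *runiyake > roniyake > roniyoke > loniyoke > loniyoki  (by vowel merger, vowel merger, unconditioned shift, vowel merger)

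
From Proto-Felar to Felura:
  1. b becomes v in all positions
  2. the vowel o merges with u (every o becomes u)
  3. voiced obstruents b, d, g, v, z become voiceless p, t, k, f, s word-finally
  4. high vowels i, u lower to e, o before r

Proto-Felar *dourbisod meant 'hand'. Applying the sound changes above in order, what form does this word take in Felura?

duorvisut

Felura: *dourbisod
  dourbisod → dourvisod   [unconditioned shift]
  dourvisod → duurvisud   [vowel merger]
  duurvisud → duurvisut   [final devoicing]
  duurvisut → duorvisut   [pre-rhotic lowering]
  giving Felura duorvisut.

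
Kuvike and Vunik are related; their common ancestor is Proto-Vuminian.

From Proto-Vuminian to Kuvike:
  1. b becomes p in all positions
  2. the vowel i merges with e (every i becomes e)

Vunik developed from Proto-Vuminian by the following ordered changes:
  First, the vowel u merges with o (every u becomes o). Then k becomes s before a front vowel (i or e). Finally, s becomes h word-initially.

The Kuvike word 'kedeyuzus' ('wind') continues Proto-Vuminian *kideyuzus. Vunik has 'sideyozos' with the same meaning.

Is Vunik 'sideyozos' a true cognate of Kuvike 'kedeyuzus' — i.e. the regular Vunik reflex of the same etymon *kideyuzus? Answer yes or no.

Derive the expected Vunik reflex of *kideyuzus:
Vunik: *kideyuzus > kideyozos > sideyozos > hideyozos  (by vowel merger, palatalisation, debuccalisation)
The regular Vunik reflex would be 'hideyozos', but the attested form is 'sideyozos'. The correspondence is irregular, so they are not cognates (the Vunik form has a different source).

no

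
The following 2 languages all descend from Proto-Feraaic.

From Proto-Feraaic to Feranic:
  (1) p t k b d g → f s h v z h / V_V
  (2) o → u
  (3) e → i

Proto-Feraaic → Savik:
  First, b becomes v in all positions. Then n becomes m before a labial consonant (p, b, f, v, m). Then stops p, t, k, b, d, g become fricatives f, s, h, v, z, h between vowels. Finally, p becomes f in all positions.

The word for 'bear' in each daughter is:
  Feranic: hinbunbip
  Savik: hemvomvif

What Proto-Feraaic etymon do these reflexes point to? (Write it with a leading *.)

*henbonbip

Position 6: Feranic has n, Savik has m. Feranic preserves n here (none of its changes turn any other segment into n), so the proto-segment is *n.
Position 3: Feranic has n, Savik has m. Feranic preserves n here (none of its changes turn any other segment into n), so the proto-segment is *n.
This points to *henbonbip. Verify forward in each daughter:
Feranic: *henbonbip
  henbonbip (rule 1 does not apply)
  henbonbip → henbunbip   [vowel merger]
  henbunbip → hinbunbip   [vowel merger]
  giving Feranic hinbunbip.
Savik: *henbonbip > henvonvip > hemvomvip > hemvomvif  (by unconditioned shift, nasal place assimilation, unconditioned shift)
*henbonbip is the unique common source.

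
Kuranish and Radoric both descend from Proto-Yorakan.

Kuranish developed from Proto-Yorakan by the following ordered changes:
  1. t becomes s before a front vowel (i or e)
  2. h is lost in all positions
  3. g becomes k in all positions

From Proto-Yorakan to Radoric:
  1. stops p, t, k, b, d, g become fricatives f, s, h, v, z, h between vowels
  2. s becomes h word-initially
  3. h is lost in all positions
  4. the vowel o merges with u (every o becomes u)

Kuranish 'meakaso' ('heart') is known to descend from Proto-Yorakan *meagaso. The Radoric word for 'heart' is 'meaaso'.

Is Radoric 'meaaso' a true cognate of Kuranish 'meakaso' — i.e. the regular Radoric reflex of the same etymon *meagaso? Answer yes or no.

no

Derive the expected Radoric reflex of *meagaso:
Radoric: *meagaso
  meagaso → meahaso   [intervocalic lenition]
  meahaso (rule 2 does not apply)
  meahaso → meaaso   [h-loss]
  meaaso → meaasu   [vowel merger]
  giving Radoric meaasu.
The regular Radoric reflex would be 'meaasu', but the attested form is 'meaaso'. The correspondence is irregular, so they are not cognates (the Radoric form has a different source).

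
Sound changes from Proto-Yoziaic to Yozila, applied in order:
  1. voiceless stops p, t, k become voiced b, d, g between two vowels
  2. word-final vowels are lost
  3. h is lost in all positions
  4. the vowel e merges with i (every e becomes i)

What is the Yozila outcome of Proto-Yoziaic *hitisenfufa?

Yozila: start from *hitisenfufa.
  rule 1 (intervocalic voicing): hitisenfufa → hidisenfufa
  rule 2 (apocope): hidisenfufa → hidisenfuf
  rule 3 (h-loss): hidisenfuf → idisenfuf
  rule 4 (vowel merger): idisenfuf → idisinfuf
  ⇒ Yozila idisinfuf

idisinfuf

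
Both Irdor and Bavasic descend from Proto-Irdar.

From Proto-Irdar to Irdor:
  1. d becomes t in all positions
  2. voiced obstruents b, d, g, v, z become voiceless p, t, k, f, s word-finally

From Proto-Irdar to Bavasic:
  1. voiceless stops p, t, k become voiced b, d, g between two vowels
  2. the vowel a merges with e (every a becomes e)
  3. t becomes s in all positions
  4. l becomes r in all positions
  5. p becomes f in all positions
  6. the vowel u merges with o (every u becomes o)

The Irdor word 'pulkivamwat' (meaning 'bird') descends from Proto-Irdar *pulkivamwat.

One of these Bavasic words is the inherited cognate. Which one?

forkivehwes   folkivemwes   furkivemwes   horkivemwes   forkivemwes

forkivemwes

Bavasic: start from *pulkivamwat.
  rule 1: no change — pulkivamwat
  rule 2 (vowel merger): pulkivamwat → pulkivemwet
  rule 3 (unconditioned shift): pulkivemwet → pulkivemwes
  rule 4 (unconditioned shift): pulkivemwes → purkivemwes
  rule 5 (unconditioned shift): purkivemwes → furkivemwes
  rule 6 (vowel merger): furkivemwes → forkivemwes
  ⇒ Bavasic forkivemwes
The other candidates each miss or misapply at least one Bavasic change.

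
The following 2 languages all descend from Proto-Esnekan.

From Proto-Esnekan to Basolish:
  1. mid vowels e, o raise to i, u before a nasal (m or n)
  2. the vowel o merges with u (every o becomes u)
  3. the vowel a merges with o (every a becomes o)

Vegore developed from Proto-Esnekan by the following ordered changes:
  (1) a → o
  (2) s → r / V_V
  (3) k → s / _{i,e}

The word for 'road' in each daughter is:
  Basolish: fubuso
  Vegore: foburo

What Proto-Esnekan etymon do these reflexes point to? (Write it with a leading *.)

Position 5: Basolish has s, Vegore has r. Basolish preserves s here (none of its changes turn any other segment into s), so the proto-segment is *s.
Position 2: Basolish has u, Vegore has o. Taking the neighbouring segments as reconstructed: Basolish u could go back to *o or *u; Vegore o could go back to *a or *o — the one source consistent with every daughter is *o.
Position 6: Basolish has o, Vegore has o. In Basolish, o can only continue *a, so the proto-segment is *a.
Continuing position by position gives *fobusa; check it forward:
Basolish: start from *fobusa.
  rule 1: no change — fobusa
  rule 2 (vowel merger): fobusa → fubusa
  rule 3 (vowel merger): fubusa → fubuso
  ⇒ Basolish fubuso
Vegore: start from *fobusa.
  rule 1 (vowel merger): fobusa → fobuso
  rule 2 (rhotacism): fobuso → foburo
  rule 3: no change — foburo
  ⇒ Vegore foburo
No other proto-form is consistent with every reflex, so the reconstruction is *fobusa.

*fobusa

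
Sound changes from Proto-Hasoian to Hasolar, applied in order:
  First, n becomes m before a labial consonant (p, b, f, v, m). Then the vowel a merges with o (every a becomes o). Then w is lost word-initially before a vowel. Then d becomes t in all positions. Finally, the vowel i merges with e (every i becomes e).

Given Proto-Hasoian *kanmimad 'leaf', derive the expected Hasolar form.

Hasolar: start from *kanmimad.
  rule 1 (nasal place assimilation): kanmimad → kammimad
  rule 2 (vowel merger): kammimad → kommimod
  rule 3: no change — kommimod
  rule 4 (unconditioned shift): kommimod → kommimot
  rule 5 (vowel merger): kommimot → kommemot
  ⇒ Hasolar kommemot

kommemot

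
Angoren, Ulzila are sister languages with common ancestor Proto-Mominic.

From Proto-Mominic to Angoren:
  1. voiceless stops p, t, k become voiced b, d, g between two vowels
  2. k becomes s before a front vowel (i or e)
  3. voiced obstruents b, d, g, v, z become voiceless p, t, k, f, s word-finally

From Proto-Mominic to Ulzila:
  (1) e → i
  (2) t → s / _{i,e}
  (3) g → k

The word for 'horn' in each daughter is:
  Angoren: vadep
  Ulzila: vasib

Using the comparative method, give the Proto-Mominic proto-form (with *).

Position 5: Angoren has p, Ulzila has b. Ulzila preserves b here (none of its changes turn any other segment into b), so the proto-segment is *b.
Position 4: Angoren has e, Ulzila has i. Angoren preserves e here (none of its changes turn any other segment into e), so the proto-segment is *e.
This points to *vateb. Verify forward in each daughter:
Angoren: start from *vateb.
  rule 1 (intervocalic voicing): vateb → vadeb
  rule 2: no change — vadeb
  rule 3 (final devoicing): vadeb → vadep
  ⇒ Angoren vadep
Ulzila: start from *vateb.
  rule 1 (vowel merger): vateb → vatib
  rule 2 (palatalisation): vatib → vasib
  rule 3: no change — vasib
  ⇒ Ulzila vasib
*vateb is the unique common source.

*vateb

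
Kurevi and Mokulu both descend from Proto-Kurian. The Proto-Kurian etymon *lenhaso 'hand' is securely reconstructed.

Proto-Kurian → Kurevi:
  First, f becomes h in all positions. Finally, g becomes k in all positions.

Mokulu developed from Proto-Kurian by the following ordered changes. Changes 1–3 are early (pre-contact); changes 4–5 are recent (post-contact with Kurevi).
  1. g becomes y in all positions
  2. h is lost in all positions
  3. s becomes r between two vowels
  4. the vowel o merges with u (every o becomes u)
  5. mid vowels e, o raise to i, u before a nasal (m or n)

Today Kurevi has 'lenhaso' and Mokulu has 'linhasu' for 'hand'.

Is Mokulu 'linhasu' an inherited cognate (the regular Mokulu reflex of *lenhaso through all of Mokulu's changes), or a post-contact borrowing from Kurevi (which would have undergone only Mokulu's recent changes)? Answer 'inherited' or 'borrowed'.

If inherited, *lenhaso would pass through all of Mokulu's changes:
Mokulu: start from *lenhaso.
  rule 1: no change — lenhaso
  rule 2 (h-loss): lenhaso → lenaso
  rule 3 (rhotacism): lenaso → lenaro
  rule 4 (vowel merger): lenaro → lenaru
  rule 5 (pre-nasal raising): lenaru → linaru
  ⇒ Mokulu linaru
If borrowed from Kurevi 'lenhaso' after the early changes, it would undergo only the recent ones:
  rule 4 (vowel merger): lenhaso → lenhasu
  rule 5 (pre-nasal raising): lenhasu → linhasu
  ⇒ as a loan: linhasu
Mokulu 'linhasu' matches the loan outcome 'linhasu', not the inherited 'linaru' — it skipped the early Mokulu changes, so it was borrowed from Kurevi.

borrowed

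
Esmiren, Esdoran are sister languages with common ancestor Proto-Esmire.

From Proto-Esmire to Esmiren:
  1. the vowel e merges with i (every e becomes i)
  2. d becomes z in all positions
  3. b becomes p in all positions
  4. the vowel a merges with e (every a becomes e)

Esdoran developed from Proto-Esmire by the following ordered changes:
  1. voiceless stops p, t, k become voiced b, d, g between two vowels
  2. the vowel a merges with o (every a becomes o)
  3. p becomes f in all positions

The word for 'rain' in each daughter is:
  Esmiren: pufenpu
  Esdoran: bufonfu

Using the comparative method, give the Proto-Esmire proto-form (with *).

Position 1: Esmiren has p, Esdoran has b. Taking the neighbouring segments as reconstructed: Esmiren p could go back to *p or *b; Esdoran b can only go back to *b — the one source consistent with every daughter is *b.
Position 6: Esmiren has p, Esdoran has f. Taking the neighbouring segments as reconstructed: Esmiren p could go back to *p or *b; Esdoran f could go back to *p or *f — the one source consistent with every daughter is *p.
Position 4: Esmiren has e, Esdoran has o. In Esmiren, e can only continue *a, so the proto-segment is *a.
Continuing position by position gives *bufanpu; check it forward:
Esmiren: *bufanpu > pufanpu > pufenpu  (by unconditioned shift, vowel merger)
Esdoran: *bufanpu
  bufanpu (rule 1 does not apply)
  bufanpu → bufonpu   [vowel merger]
  bufonpu → bufonfu   [unconditioned shift]
  giving Esdoran bufonfu.
*bufanpu is the unique common source.

*bufanpu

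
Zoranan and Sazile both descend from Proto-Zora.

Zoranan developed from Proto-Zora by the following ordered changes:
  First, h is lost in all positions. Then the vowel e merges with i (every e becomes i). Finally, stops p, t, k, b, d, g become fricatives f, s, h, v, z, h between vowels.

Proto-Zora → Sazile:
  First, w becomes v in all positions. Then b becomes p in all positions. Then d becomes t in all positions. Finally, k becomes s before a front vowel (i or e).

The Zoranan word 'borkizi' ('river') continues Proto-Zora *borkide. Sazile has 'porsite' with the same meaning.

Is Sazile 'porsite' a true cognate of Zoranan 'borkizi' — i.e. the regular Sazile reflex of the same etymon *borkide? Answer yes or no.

Derive the expected Sazile reflex of *borkide:
Sazile: *borkide
  borkide (rule 1 does not apply)
  borkide → porkide   [unconditioned shift]
  porkide → porkite   [unconditioned shift]
  porkite → porsite   [palatalisation]
  giving Sazile porsite.
Sazile 'porsite' matches the regular reflex exactly, so the pair is cognate.

yes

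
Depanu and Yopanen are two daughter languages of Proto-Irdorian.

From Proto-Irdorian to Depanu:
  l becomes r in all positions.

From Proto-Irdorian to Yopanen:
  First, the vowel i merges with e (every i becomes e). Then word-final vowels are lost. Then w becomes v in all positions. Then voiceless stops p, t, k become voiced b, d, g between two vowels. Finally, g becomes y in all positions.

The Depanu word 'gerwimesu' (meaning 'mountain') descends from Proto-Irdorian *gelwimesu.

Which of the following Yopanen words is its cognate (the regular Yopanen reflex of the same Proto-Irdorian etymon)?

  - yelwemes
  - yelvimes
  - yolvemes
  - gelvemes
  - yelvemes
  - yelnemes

yelvemes

Yopanen: start from *gelwimesu.
  rule 1 (vowel merger): gelwimesu → gelwemesu
  rule 2 (apocope): gelwemesu → gelwemes
  rule 3 (unconditioned shift): gelwemes → gelvemes
  rule 4: no change — gelvemes
  rule 5 (unconditioned shift): gelvemes → yelvemes
  ⇒ Yopanen yelvemes
Only 'yelvemes' matches the regular Yopanen development of *gelwimesu.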